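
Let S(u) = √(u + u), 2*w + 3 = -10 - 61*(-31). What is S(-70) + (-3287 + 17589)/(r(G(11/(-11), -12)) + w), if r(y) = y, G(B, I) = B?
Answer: 7151/469 + 2*I*√35 ≈ 15.247 + 11.832*I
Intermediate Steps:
w = 939 (w = -3/2 + (-10 - 61*(-31))/2 = -3/2 + (-10 + 1891)/2 = -3/2 + (½)*1881 = -3/2 + 1881/2 = 939)
S(u) = √2*√u (S(u) = √(2*u) = √2*√u)
S(-70) + (-3287 + 17589)/(r(G(11/(-11), -12)) + w) = √2*√(-70) + (-3287 + 17589)/(11/(-11) + 939) = √2*(I*√70) + 14302/(11*(-1/11) + 939) = 2*I*√35 + 14302/(-1 + 939) = 2*I*√35 + 14302/938 = 2*I*√35 + 14302*(1/938) = 2*I*√35 + 7151/469 = 7151/469 + 2*I*√35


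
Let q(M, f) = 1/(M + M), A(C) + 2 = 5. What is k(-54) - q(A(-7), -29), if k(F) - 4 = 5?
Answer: 53/6 ≈ 8.8333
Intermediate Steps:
A(C) = 3 (A(C) = -2 + 5 = 3)
q(M, f) = 1/(2*M)
k(F) = 9 (k(F) = 4 + 5 = 9)
k(-54) - q(A(-7), -29) = 9 - 1/(2*3) = 9 - 1*⅙ = 9 - ⅙ = 53/6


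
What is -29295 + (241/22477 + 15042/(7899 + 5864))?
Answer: -9062094693628/309350951 ≈ -29294.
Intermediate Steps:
-29295 + (241/22477 + 15042/(7899 + 5864)) = -29295 + (241*(1/22477) + 15042/13763) = -29295 + (241/22477 + 15042*(1/13763)) = -29295 + (241/22477 + 15042/13763) = -29295 + 341415917/309350951 = -9062094693628/309350951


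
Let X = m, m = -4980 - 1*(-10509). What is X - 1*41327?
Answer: -35798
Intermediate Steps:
m = 5529 (m = -4980 + 10509 = 5529)
X = 5529
X - 1*41327 = 5529 - 1*41327 = 5529 - 41327 = -35798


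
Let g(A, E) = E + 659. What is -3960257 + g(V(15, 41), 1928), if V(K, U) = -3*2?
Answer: -3957670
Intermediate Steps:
V(K, U) = -6
g(A, E) = 659 + E
-3960257 + g(V(15, 41), 1928) = -3960257 + (659 + 1928) = -3960257 + 2587 = -3957670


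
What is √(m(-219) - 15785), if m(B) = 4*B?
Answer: I*√16661 ≈ 129.08*I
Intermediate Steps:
√(m(-219) - 15785) = √(4*(-219) - 15785) = √(-876 - 15785) = √(-16661) = I*√16661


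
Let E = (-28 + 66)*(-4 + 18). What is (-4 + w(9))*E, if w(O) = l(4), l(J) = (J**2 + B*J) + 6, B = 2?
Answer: 13832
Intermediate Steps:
E = 532 (E = 38*14 = 532)
l(J) = 6 + J**2 + 2*J (l(J) = (J**2 + 2*J) + 6 = 6 + J**2 + 2*J)
w(O) = 30 (w(O) = 6 + 4**2 + 2*4 = 6 + 16 + 8 = 30)
(-4 + w(9))*E = (-4 + 30)*532 = 26*532 = 13832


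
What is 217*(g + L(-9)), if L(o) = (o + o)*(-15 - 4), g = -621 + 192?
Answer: -18879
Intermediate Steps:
g = -429
L(o) = -38*o (L(o) = (2*o)*(-19) = -38*o)
217*(g + L(-9)) = 217*(-429 - 38*(-9)) = 217*(-429 + 342) = 217*(-87) = -18879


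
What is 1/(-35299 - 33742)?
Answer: -1/69041 ≈ -1.4484e-5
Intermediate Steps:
1/(-35299 - 33742) = 1/(-69041) = -1/69041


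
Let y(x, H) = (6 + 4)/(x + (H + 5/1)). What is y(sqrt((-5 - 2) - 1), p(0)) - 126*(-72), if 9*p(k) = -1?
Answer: 2930751/323 - 405*I*sqrt(2)/646 ≈ 9073.5 - 0.88662*I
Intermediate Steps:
p(k) = -1/9 (p(k) = (1/9)*(-1) = -1/9)
y(x, H) = 10/(5 + H + x) (y(x, H) = 10/(x + (H + 5*1)) = 10/(x + (H + 5)) = 10/(x + (5 + H)) = 10/(5 + H + x))
y(sqrt((-5 - 2) - 1), p(0)) - 126*(-72) = 10/(5 - 1/9 + sqrt((-5 - 2) - 1)) - 126*(-72) = 10/(5 - 1/9 + sqrt(-7 - 1)) + 9072 = 10/(5 - 1/9 + sqrt(-8)) + 9072 = 10/(5 - 1/9 + 2*I*sqrt(2)) + 9072 = 10/(44/9 + 2*I*sqrt(2)) + 9072 = 9072 + 10/(44/9 + 2*I*sqrt(2))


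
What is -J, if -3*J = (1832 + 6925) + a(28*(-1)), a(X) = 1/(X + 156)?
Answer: 1120897/384 ≈ 2919.0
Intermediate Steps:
a(X) = 1/(156 + X)
J = -1120897/384 (J = -((1832 + 6925) + 1/(156 + 28*(-1)))/3 = -(8757 + 1/(156 - 28))/3 = -(8757 + 1/128)/3 = -⅓*1120897/128 = -1120897/384 ≈ -2919.0)
-J = -1*(-1120897/384) = 1120897/384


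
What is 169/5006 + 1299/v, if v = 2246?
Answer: 1720592/2810869 ≈ 0.61212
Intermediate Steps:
169/5006 + 1299/v = 169/5006 + 1299/2246 = 1720592/2810869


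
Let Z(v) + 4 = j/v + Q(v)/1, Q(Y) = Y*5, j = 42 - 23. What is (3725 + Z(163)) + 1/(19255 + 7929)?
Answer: 20099496371/4430992 ≈ 4536.1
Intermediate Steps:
j = 19
Q(Y) = 5*Y
Z(v) = -4 + 5*v + 19/v (Z(v) = -4 + (19/v + (5*v)/1) = -4 + (19/v + (5*v)*1) = -4 + (19/v + 5*v) = -4 + (5*v + 19/v) = -4 + 5*v + 19/v)
(3725 + Z(163)) + 1/(19255 + 7929) = (3725 + (-4 + 5*163 + 19/163)) + 1/(19255 + 7929) = (3725 + (-4 + 815 + 19*(1/163))) + 1/27184 = (3725 + (-4 + 815 + 19/163)) + 1/27184 = (3725 + 132212/163) + 1/27184 = 739387/163 + 1/27184 = 20099496371/4430992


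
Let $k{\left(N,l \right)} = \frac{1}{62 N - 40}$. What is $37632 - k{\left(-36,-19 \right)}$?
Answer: $\frac{85499905}{2272} \approx 37632.0$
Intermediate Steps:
$k{\left(N,l \right)} = \frac{1}{-40 + 62 N}$
$37632 - k{\left(-36,-19 \right)} = 37632 - \frac{1}{2 \left(-20 + 31 \left(-36\right)\right)} = 37632 - \frac{1}{2 \left(-20 - 1116\right)} = 37632 - \frac{1}{2 \left(-1136\right)} = 37632 - \frac{1}{2} \left(- \frac{1}{1136}\right) = 37632 - - \frac{1}{2272} = 37632 + \frac{1}{2272} = \frac{85499905}{2272}$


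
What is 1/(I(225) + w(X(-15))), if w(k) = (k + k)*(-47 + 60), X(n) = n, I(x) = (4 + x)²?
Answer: 1/52051 ≈ 1.9212e-5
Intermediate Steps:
w(k) = 26*k (w(k) = (2*k)*13 = 26*k)
1/(I(225) + w(X(-15))) = 1/((4 + 225)² + 26*(-15)) = 1/(229² - 390) = 1/(52441 - 390) = 1/52051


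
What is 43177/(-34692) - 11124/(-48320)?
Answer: -106274927/104769840 ≈ -1.0144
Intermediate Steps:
43177/(-34692) - 11124/(-48320) = 43177*(-1/34692) - 11124*(-1/48320) = -43177/34692 + 2781/12080 = -106274927/104769840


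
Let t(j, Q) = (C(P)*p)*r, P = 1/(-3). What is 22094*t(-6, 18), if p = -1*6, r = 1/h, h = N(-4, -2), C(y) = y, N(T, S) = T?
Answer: -11047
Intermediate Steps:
P = -⅓ ≈ -0.33333
h = -4
r = -¼ (r = 1/(-4) = -¼ ≈ -0.25000)
p = -6
t(j, Q) = -½ (t(j, Q) = -⅓*(-6)*(-¼) = 2*(-¼) = -½)
22094*t(-6, 18) = 22094*(-½) = -11047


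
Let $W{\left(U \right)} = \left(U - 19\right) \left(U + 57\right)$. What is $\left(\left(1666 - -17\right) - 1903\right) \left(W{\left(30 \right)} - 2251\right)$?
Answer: $284680$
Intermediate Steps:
$W{\left(U \right)} = \left(-19 + U\right) \left(57 + U\right)$
$\left(\left(1666 - -17\right) - 1903\right) \left(W{\left(30 \right)} - 2251\right) = \left(\left(1666 - -17\right) - 1903\right) \left(\left(-1083 + 30^{2} + 38 \cdot 30\right) - 2251\right) = \left(\left(1666 + 17\right) - 1903\right) \left(\left(-1083 + 900 + 1140\right) - 2251\right) = \left(1683 - 1903\right) \left(957 - 2251\right) = \left(-220\right) \left(-1294\right) = 284680$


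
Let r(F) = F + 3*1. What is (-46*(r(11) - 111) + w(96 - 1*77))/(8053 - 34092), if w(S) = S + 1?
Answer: -4482/26039 ≈ -0.17213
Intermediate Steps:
r(F) = 3 + F (r(F) = F + 3 = 3 + F)
w(S) = 1 + S
(-46*(r(11) - 111) + w(96 - 1*77))/(8053 - 34092) = (-46*((3 + 11) - 111) + (1 + (96 - 1*77)))/(8053 - 34092) = (-46*(14 - 111) + (1 + (96 - 77)))/(-26039) = (-46*(-97) + (1 + 19))*(-1/26039) = (4462 + 20)*(-1/26039) = 4482*(-1/26039) = -4482/26039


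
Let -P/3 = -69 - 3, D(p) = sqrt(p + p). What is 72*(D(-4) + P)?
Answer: 15552 + 144*I*sqrt(2) ≈ 15552.0 + 203.65*I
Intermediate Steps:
D(p) = sqrt(2)*sqrt(p) (D(p) = sqrt(2*p) = sqrt(2)*sqrt(p))
P = 216 (P = -3*(-69 - 3) = -3*(-72) = 216)
72*(D(-4) + P) = 72*(sqrt(2)*sqrt(-4) + 216) = 72*(sqrt(2)*(2*I) + 216) = 72*(2*I*sqrt(2) + 216) = 72*(216 + 2*I*sqrt(2)) = 15552 + 144*I*sqrt(2)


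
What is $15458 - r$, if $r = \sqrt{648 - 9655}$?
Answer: $15458 - i \sqrt{9007} \approx 15458.0 - 94.905 i$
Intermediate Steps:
$r = i \sqrt{9007}$ ($r = \sqrt{-9007} = i \sqrt{9007} \approx 94.905 i$)
$15458 - r = 15458 - i \sqrt{9007}$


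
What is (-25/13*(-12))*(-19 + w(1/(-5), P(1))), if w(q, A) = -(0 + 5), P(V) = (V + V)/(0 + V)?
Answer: -7200/13 ≈ -553.85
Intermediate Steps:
P(V) = 2 (P(V) = (2*V)/V = 2)
w(q, A) = -5 (w(q, A) = -1*5 = -5)
(-25/13*(-12))*(-19 + w(1/(-5), P(1))) = (-25/13*(-12))*(-19 - 5) = (-25*1/13*(-12))*(-24) = -25/13*(-12)*(-24) = (300/13)*(-24) = -7200/13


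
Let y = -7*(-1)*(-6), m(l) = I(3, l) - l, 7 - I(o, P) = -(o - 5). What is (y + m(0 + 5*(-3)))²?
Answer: 484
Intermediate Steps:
I(o, P) = 2 + o (I(o, P) = 7 - (-1)*(o - 5) = 7 - (-1)*(-5 + o) = 7 - (5 - o) = 7 + (-5 + o) = 2 + o)
m(l) = 5 - l (m(l) = (2 + 3) - l = 5 - l)
y = -42 (y = 7*(-6) = -42)
(y + m(0 + 5*(-3)))² = (-42 + (5 - (0 + 5*(-3))))² = (-42 + (5 - (0 - 15)))² = (-42 + (5 - 1*(-15)))² = (-42 + (5 + 15))² = (-42 + 20)² = (-22)² = 484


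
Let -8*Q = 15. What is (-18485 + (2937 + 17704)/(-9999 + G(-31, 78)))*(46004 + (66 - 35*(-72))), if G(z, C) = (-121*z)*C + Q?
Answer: -2030446856285030/2260617 ≈ -8.9818e+8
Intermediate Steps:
Q = -15/8 (Q = -⅛*15 = -15/8 ≈ -1.8750)
G(z, C) = -15/8 - 121*C*z (G(z, C) = (-121*z)*C - 15/8 = -121*C*z - 15/8 = -15/8 - 121*C*z)
(-18485 + (2937 + 17704)/(-9999 + G(-31, 78)))*(46004 + (66 - 35*(-72))) = (-18485 + (2937 + 17704)/(-9999 + (-15/8 - 121*78*(-31))))*(46004 + (66 - 35*(-72))) = (-18485 + 20641/(-9999 + (-15/8 + 292578)))*(46004 + (66 + 2520)) = (-18485 + 20641/(-9999 + 2340609/8))*(46004 + 2586) = (-18485 + 20641/(2260617/8))*48590 = (-18485 + 20641*(8/2260617))*48590 = (-18485 + 165128/2260617)*48590 = -41787340117/2260617*48590 = -2030446856285030/2260617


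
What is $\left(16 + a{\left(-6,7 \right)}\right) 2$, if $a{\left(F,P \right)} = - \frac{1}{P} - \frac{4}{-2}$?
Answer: $\frac{250}{7} \approx 35.714$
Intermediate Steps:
$a{\left(F,P \right)} = 2 - \frac{1}{P}$ ($a{\left(F,P \right)} = - \frac{1}{P} - -2 = - \frac{1}{P} + 2 = 2 - \frac{1}{P}$)
$\left(16 + a{\left(-6,7 \right)}\right) 2 = \left(16 + \left(2 - \frac{1}{7}\right)\right) 2 = \left(16 + \frac{13}{7}\right) 2 = \frac{125}{7} \cdot 2 = \frac{250}{7}$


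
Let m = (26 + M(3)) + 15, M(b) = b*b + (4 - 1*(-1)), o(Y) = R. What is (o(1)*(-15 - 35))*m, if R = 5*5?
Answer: -68750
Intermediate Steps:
R = 25
o(Y) = 25
M(b) = 5 + b**2 (M(b) = b**2 + (4 + 1) = b**2 + 5 = 5 + b**2)
m = 55 (m = (26 + (5 + 3**2)) + 15 = (26 + (5 + 9)) + 15 = (26 + 14) + 15 = 40 + 15 = 55)
(o(1)*(-15 - 35))*m = (25*(-15 - 35))*55 = (25*(-50))*55 = -1250*55 = -68750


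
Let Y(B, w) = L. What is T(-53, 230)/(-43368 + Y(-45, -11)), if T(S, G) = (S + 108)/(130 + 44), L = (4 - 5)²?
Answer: -55/7545858 ≈ -7.2888e-6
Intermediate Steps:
L = 1 (L = (-1)² = 1)
Y(B, w) = 1
T(S, G) = 18/29 + S/174 (T(S, G) = (108 + S)/174 = (108 + S)*(1/174) = 18/29 + S/174)
T(-53, 230)/(-43368 + Y(-45, -11)) = (18/29 + (1/174)*(-53))/(-43368 + 1) = (18/29 - 53/174)/(-43367) = (55/174)*(-1/43367) = -55/7545858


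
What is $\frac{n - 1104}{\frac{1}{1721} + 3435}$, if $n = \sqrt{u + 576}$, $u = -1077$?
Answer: $- \frac{474996}{1477909} + \frac{1721 i \sqrt{501}}{5911636} \approx -0.3214 + 0.0065162 i$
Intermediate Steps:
$n = i \sqrt{501}$ ($n = \sqrt{-1077 + 576} = \sqrt{-501} = i \sqrt{501} \approx 22.383 i$)
$\frac{n - 1104}{\frac{1}{1721} + 3435} = \frac{i \sqrt{501} - 1104}{\frac{1}{1721} + 3435} = \frac{-1104 + i \sqrt{501}}{\frac{1}{1721} + 3435} = \frac{-1104 + i \sqrt{501}}{\frac{5911636}{1721}} = \left(-1104 + i \sqrt{501}\right) \frac{1721}{5911636} = - \frac{474996}{1477909} + \frac{1721 i \sqrt{501}}{5911636}$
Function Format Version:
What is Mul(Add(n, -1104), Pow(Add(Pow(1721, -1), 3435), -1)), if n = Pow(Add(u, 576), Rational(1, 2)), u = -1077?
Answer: Add(Rational(-474996, 1477909), Mul(Rational(1721, 5911636), I, Pow(501, Rational(1, 2)))) ≈ Add(-0.32140, Mul(0.0065162, I))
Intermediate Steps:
n = Mul(I, Pow(501, Rational(1, 2))) (n = Pow(Add(-1077, 576), Rational(1, 2)) = Pow(-501, Rational(1, 2)) = Mul(I, Pow(501, Rational(1, 2))) ≈ Mul(22.383, I))
Mul(Add(n, -1104), Pow(Add(Pow(1721, -1), 3435), -1)) = Mul(Add(Mul(I, Pow(501, Rational(1, 2))), -1104), Pow(Add(Pow(1721, -1), 3435), -1)) = Mul(Add(-1104, Mul(I, Pow(501, Rational(1, 2)))), Pow(Add(Rational(1, 1721), 3435), -1)) = Mul(Add(-1104, Mul(I, Pow(501, Rational(1, 2)))), Pow(Rational(5911636, 1721), -1)) = Mul(Add(-1104, Mul(I, Pow(501, Rational(1, 2)))), Rational(1721, 5911636)) = Add(Rational(-474996, 1477909), Mul(Rational(1721, 5911636), I, Pow(501, Rational(1, 2))))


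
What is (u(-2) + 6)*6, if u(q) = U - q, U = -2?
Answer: 36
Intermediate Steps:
u(q) = -2 - q
(u(-2) + 6)*6 = ((-2 - 1*(-2)) + 6)*6 = ((-2 + 2) + 6)*6 = (0 + 6)*6 = 6*6 = 36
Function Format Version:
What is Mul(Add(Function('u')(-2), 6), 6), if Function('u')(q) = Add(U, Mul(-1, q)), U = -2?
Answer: 36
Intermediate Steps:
Function('u')(q) = Add(-2, Mul(-1, q))
Mul(Add(Function('u')(-2), 6), 6) = Mul(Add(Add(-2, Mul(-1, -2)), 6), 6) = Mul(Add(Add(-2, 2), 6), 6) = Mul(Add(0, 6), 6) = Mul(6, 6) = 36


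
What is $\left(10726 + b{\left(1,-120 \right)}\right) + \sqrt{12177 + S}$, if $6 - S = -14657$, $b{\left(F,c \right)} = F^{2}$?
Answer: $10727 + 2 \sqrt{6710} \approx 10891.0$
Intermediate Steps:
$S = 14663$ ($S = 6 - -14657 = 6 + 14657 = 14663$)
$\left(10726 + b{\left(1,-120 \right)}\right) + \sqrt{12177 + S} = \left(10726 + 1^{2}\right) + \sqrt{12177 + 14663} = \left(10726 + 1\right) + \sqrt{26840} = 10727 + 2 \sqrt{6710}$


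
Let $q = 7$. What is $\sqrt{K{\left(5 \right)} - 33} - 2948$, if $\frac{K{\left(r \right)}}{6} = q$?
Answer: $-2945$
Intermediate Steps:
$K{\left(r \right)} = 42$ ($K{\left(r \right)} = 6 \cdot 7 = 42$)
$\sqrt{K{\left(5 \right)} - 33} - 2948 = \sqrt{42 - 33} - 2948 = \sqrt{9} - 2948 = 3 - 2948 = -2945$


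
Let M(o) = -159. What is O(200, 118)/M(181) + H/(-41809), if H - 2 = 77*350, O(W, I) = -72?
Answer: -425040/2215877 ≈ -0.19182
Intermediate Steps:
H = 26952 (H = 2 + 77*350 = 2 + 26950 = 26952)
O(200, 118)/M(181) + H/(-41809) = -72/(-159) + 26952/(-41809) = -72*(-1/159) + 26952*(-1/41809) = 24/53 - 26952/41809 = -425040/2215877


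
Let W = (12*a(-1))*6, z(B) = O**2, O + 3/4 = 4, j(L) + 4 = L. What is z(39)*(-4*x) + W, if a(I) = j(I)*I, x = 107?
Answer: -16643/4 ≈ -4160.8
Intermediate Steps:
j(L) = -4 + L
a(I) = I*(-4 + I) (a(I) = (-4 + I)*I = I*(-4 + I))
O = 13/4 (O = -3/4 + 4 = 13/4 ≈ 3.2500)
z(B) = 169/16 (z(B) = (13/4)**2 = 169/16)
W = 360 (W = (12*(-(-4 - 1)))*6 = (12*(-1*(-5)))*6 = (12*5)*6 = 60*6 = 360)
z(39)*(-4*x) + W = 169*(-4*107)/16 + 360 = (169/16)*(-428) + 360 = -18083/4 + 360 = -16643/4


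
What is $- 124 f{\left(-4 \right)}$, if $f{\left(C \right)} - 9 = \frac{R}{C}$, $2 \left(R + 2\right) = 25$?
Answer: $- \frac{1581}{2} \approx -790.5$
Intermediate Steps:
$R = \frac{21}{2}$ ($R = -2 + \frac{1}{2} \cdot 25 = -2 + \frac{25}{2} = \frac{21}{2} \approx 10.5$)
$f{\left(C \right)} = 9 + \frac{21}{2 C}$
$- 124 f{\left(-4 \right)} = - 124 \left(9 + \frac{21}{2 \left(-4\right)}\right) = - 124 \left(9 + \frac{21}{2} \left(- \frac{1}{4}\right)\right) = - 124 \left(9 - \frac{21}{8}\right) = \left(-124\right) \frac{51}{8} = - \frac{1581}{2}$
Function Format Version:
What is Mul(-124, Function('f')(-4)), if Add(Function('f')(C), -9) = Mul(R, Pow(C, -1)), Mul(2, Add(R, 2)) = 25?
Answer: Rational(-1581, 2) ≈ -790.50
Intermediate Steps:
R = Rational(21, 2) (R = Add(-2, Mul(Rational(1, 2), 25)) = Add(-2, Rational(25, 2)) = Rational(21, 2) ≈ 10.500)
Function('f')(C) = Add(9, Mul(Rational(21, 2), Pow(C, -1)))
Mul(-124, Function('f')(-4)) = Mul(-124, Add(9, Mul(Rational(21, 2), Pow(-4, -1)))) = Mul(-124, Add(9, Mul(Rational(21, 2), Rational(-1, 4)))) = Mul(-124, Add(9, Rational(-21, 8))) = Mul(-124, Rational(51, 8)) = Rational(-1581, 2)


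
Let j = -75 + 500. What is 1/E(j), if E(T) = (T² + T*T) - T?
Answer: 1/360825 ≈ 2.7714e-6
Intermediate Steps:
j = 425
E(T) = -T + 2*T² (E(T) = (T² + T²) - T = 2*T² - T = -T + 2*T²)
1/E(j) = 1/(425*(-1 + 2*425)) = 1/(425*(-1 + 850)) = 1/(425*849) = 1/360825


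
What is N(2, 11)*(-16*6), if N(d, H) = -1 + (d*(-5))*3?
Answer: 2976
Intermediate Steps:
N(d, H) = -1 - 15*d (N(d, H) = -1 - 5*d*3 = -1 - 15*d)
N(2, 11)*(-16*6) = (-1 - 15*2)*(-16*6) = (-1 - 30)*(-96) = -31*(-96) = 2976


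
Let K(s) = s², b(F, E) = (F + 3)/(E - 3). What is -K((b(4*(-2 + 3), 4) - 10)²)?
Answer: -81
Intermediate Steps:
b(F, E) = (3 + F)/(-3 + E)
-K((b(4*(-2 + 3), 4) - 10)²) = -(((3 + 4*(-2 + 3))/(-3 + 4) - 10)²)² = -(((3 + 4*1)/1 - 10)²)² = -((1*(3 + 4) - 10)²)² = -((1*7 - 10)²)² = -((7 - 10)²)² = -((-3)²)² = -1*9² = -1*81 = -81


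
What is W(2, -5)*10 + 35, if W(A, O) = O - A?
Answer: -35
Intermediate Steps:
W(2, -5)*10 + 35 = (-5 - 1*2)*10 + 35 = (-5 - 2)*10 + 35 = -7*10 + 35 = -70 + 35 = -35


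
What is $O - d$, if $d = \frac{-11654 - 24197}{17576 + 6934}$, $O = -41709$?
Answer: $- \frac{1022251739}{24510} \approx -41708.0$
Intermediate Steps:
$d = - \frac{35851}{24510} \approx -1.4627$
$O - d = -41709 - - \frac{35851}{24510} = -41709 + \frac{35851}{24510} = - \frac{1022251739}{24510}$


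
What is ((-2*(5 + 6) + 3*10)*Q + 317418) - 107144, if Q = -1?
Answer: 210266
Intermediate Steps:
((-2*(5 + 6) + 3*10)*Q + 317418) - 107144 = ((-2*(5 + 6) + 3*10)*(-1) + 317418) - 107144 = ((-2*11 + 30)*(-1) + 317418) - 107144 = ((-22 + 30)*(-1) + 317418) - 107144 = (8*(-1) + 317418) - 107144 = (-8 + 317418) - 107144 = 317410 - 107144 = 210266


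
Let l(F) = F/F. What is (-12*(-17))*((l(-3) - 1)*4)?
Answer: 0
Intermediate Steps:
l(F) = 1
(-12*(-17))*((l(-3) - 1)*4) = (-12*(-17))*((1 - 1)*4) = 204*(0*4) = 204*0 = 0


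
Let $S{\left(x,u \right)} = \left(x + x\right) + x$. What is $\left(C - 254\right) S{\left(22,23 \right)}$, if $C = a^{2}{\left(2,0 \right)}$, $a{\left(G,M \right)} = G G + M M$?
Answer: $-15708$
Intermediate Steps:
$S{\left(x,u \right)} = 3 x$ ($S{\left(x,u \right)} = 2 x + x = 3 x$)
$a{\left(G,M \right)} = G^{2} + M^{2}$
$C = 16$ ($C = \left(2^{2} + 0^{2}\right)^{2} = \left(4 + 0\right)^{2} = 4^{2} = 16$)
$\left(C - 254\right) S{\left(22,23 \right)} = \left(16 - 254\right) 3 \cdot 22 = \left(-238\right) 66 = -15708$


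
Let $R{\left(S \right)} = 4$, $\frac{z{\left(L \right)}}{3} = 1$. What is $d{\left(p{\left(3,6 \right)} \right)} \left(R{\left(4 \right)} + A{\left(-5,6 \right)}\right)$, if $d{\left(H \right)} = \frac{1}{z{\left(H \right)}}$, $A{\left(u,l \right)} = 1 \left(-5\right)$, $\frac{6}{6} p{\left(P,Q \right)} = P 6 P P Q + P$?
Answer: $- \frac{1}{3} \approx -0.33333$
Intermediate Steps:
$z{\left(L \right)} = 3$ ($z{\left(L \right)} = 3 \cdot 1 = 3$)
$p{\left(P,Q \right)} = P + 6 Q P^{3}$ ($p{\left(P,Q \right)} = P 6 P P Q + P = 6 P P P Q + P = 6 P^{2} P Q + P = 6 P^{3} Q + P = 6 Q P^{3} + P = P + 6 Q P^{3}$)
$A{\left(u,l \right)} = -5$
$d{\left(H \right)} = \frac{1}{3}$
$d{\left(p{\left(3,6 \right)} \right)} \left(R{\left(4 \right)} + A{\left(-5,6 \right)}\right) = \frac{4 - 5}{3} = \frac{1}{3} \left(-1\right) = - \frac{1}{3}$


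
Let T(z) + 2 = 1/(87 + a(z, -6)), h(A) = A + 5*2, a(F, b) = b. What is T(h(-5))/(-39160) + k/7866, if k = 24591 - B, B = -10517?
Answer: 6186802117/1386146520 ≈ 4.4633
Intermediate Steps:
k = 35108 (k = 24591 - 1*(-10517) = 24591 + 10517 = 35108)
h(A) = 10 + A (h(A) = A + 10 = 10 + A)
T(z) = -161/81 (T(z) = -2 + 1/(87 - 6) = -2 + 1/81 = -161/81)
T(h(-5))/(-39160) + k/7866 = -161/81/(-39160) + 35108/7866 = -161/81*(-1/39160) + 35108*(1/7866) = 161/3171960 + 17554/3933 = 6186802117/1386146520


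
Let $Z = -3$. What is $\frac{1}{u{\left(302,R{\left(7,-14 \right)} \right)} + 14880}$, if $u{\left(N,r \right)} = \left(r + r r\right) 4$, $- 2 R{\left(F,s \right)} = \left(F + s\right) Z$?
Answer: $\frac{1}{15279} \approx 6.5449 \cdot 10^{-5}$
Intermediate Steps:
$R{\left(F,s \right)} = \frac{3 F}{2} + \frac{3 s}{2}$ ($R{\left(F,s \right)} = - \frac{\left(F + s\right) \left(-3\right)}{2} = - \frac{- 3 F - 3 s}{2} = \frac{3 F}{2} + \frac{3 s}{2}$)
$u{\left(N,r \right)} = 4 r + 4 r^{2}$ ($u{\left(N,r \right)} = \left(r + r^{2}\right) 4 = 4 r + 4 r^{2}$)
$\frac{1}{u{\left(302,R{\left(7,-14 \right)} \right)} + 14880} = \frac{1}{4 \left(\frac{3}{2} \cdot 7 + \frac{3}{2} \left(-14\right)\right) \left(1 + \left(\frac{3}{2} \cdot 7 + \frac{3}{2} \left(-14\right)\right)\right) + 14880} = \frac{1}{4 \left(\frac{21}{2} - 21\right) \left(1 + \left(\frac{21}{2} - 21\right)\right) + 14880} = \frac{1}{4 \left(- \frac{21}{2}\right) \left(1 - \frac{21}{2}\right) + 14880} = \frac{1}{4 \left(- \frac{21}{2}\right) \left(- \frac{19}{2}\right) + 14880} = \frac{1}{399 + 14880} = \frac{1}{15279}$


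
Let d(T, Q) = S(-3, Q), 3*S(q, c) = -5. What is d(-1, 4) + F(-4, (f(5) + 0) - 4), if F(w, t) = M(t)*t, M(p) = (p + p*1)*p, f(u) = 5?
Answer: ⅓ ≈ 0.33333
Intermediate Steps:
S(q, c) = -5/3 (S(q, c) = (⅓)*(-5) = -5/3)
d(T, Q) = -5/3
M(p) = 2*p² (M(p) = (p + p)*p = (2*p)*p = 2*p²)
F(w, t) = 2*t³ (F(w, t) = (2*t²)*t = 2*t³)
d(-1, 4) + F(-4, (f(5) + 0) - 4) = -5/3 + 2*((5 + 0) - 4)³ = -5/3 + 2*(5 - 4)³ = -5/3 + 2*1³ = -5/3 + 2*1 = -5/3 + 2 = ⅓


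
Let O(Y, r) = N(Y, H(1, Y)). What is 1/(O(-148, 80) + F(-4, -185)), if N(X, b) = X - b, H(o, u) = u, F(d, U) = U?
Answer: -1/185 ≈ -0.0054054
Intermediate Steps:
O(Y, r) = 0 (O(Y, r) = Y - Y = 0)
1/(O(-148, 80) + F(-4, -185)) = 1/(0 - 185) = 1/(-185) = -1/185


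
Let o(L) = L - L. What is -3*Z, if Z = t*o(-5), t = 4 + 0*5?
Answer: 0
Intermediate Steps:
t = 4 (t = 4 + 0 = 4)
o(L) = 0
Z = 0 (Z = 4*0 = 0)
-3*Z = -3*0 = 0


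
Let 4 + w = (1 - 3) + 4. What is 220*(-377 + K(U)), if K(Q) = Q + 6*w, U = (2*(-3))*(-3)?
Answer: -81620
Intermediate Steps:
w = -2 (w = -4 + ((1 - 3) + 4) = -4 + (-2 + 4) = -4 + 2 = -2)
U = 18 (U = -6*(-3) = 18)
K(Q) = -12 + Q (K(Q) = Q + 6*(-2) = Q - 12 = -12 + Q)
220*(-377 + K(U)) = 220*(-377 + (-12 + 18)) = 220*(-377 + 6) = 220*(-371) = -81620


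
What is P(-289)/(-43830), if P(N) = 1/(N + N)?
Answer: 1/25333740 ≈ 3.9473e-8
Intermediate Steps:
P(N) = 1/(2*N)
P(-289)/(-43830) = ((½)/(-289))/(-43830) = ((½)*(-1/289))*(-1/43830) = -1/578*(-1/43830) = 1/25333740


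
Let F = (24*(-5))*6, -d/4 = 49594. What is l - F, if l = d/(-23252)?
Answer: 4234954/5813 ≈ 728.53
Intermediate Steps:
d = -198376 (d = -4*49594 = -198376)
F = -720 (F = -120*6 = -720)
l = 49594/5813 (l = -198376/(-23252) = -198376*(-1/23252) = 49594/5813 ≈ 8.5316)
l - F = 49594/5813 - 1*(-720) = 49594/5813 + 720 = 4234954/5813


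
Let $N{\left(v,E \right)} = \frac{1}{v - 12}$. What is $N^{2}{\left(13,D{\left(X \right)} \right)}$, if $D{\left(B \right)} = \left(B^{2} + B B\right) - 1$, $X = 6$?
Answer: $1$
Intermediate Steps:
$D{\left(B \right)} = -1 + 2 B^{2}$ ($D{\left(B \right)} = \left(B^{2} + B^{2}\right) - 1 = 2 B^{2} - 1 = -1 + 2 B^{2}$)
$N{\left(v,E \right)} = \frac{1}{-12 + v}$
$N^{2}{\left(13,D{\left(X \right)} \right)} = \left(\frac{1}{-12 + 13}\right)^{2} = \left(1^{-1}\right)^{2} = 1^{2} = 1$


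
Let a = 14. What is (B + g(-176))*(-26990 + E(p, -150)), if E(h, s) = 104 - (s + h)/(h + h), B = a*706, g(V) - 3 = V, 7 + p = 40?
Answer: -5743600083/22 ≈ -2.6107e+8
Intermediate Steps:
p = 33 (p = -7 + 40 = 33)
g(V) = 3 + V
B = 9884 (B = 14*706 = 9884)
E(h, s) = 104 - (h + s)/(2*h)
(B + g(-176))*(-26990 + E(p, -150)) = (9884 + (3 - 176))*(-26990 + (½)*(-1*(-150) + 207*33)/33) = (9884 - 173)*(-26990 + (½)*(1/33)*(150 + 6831)) = 9711*(-26990 + (½)*(1/33)*6981) = 9711*(-26990 + 2327/22) = 9711*(-591453/22) = -5743600083/22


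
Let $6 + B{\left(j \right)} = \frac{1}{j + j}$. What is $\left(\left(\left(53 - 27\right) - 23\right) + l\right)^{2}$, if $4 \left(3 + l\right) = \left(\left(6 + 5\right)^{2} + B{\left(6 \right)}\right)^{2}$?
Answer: $\frac{3637263079921}{331776} \approx 1.0963 \cdot 10^{7}$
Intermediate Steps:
$B{\left(j \right)} = -6 + \frac{1}{2 j}$ ($B{\left(j \right)} = -6 + \frac{1}{j + j} = -6 + \frac{1}{2 j}$)
$l = \frac{1905433}{576}$ ($l = -3 + \frac{\left(\left(6 + 5\right)^{2} - \left(6 - \frac{1}{2 \cdot 6}\right)\right)^{2}}{4} = -3 + \frac{\left(11^{2} + \left(-6 + \frac{1}{2} \cdot \frac{1}{6}\right)\right)^{2}}{4} = -3 + \frac{\left(121 + \left(-6 + \frac{1}{12}\right)\right)^{2}}{4} = -3 + \frac{\left(121 - \frac{71}{12}\right)^{2}}{4} = -3 + \frac{\left(\frac{1381}{12}\right)^{2}}{4} = -3 + \frac{1}{4} \cdot \frac{1907161}{144} = -3 + \frac{1907161}{576} = \frac{1905433}{576} \approx 3308.0$)
$\left(\left(\left(53 - 27\right) - 23\right) + l\right)^{2} = \left(\left(\left(53 - 27\right) - 23\right) + \frac{1905433}{576}\right)^{2} = \left(\left(26 - 23\right) + \frac{1905433}{576}\right)^{2} = \left(3 + \frac{1905433}{576}\right)^{2} = \left(\frac{1907161}{576}\right)^{2} = \frac{3637263079921}{331776}$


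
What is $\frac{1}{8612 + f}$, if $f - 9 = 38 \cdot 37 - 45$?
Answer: $\frac{1}{9982} \approx 0.00010018$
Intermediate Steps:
$f = 1370$ ($f = 9 + \left(38 \cdot 37 - 45\right) = 9 + \left(1406 - 45\right) = 9 + 1361 = 1370$)
$\frac{1}{8612 + f} = \frac{1}{8612 + 1370} = \frac{1}{9982}$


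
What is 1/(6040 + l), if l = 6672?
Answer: 1/12712 ≈ 7.8666e-5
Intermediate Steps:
1/(6040 + l) = 1/(6040 + 6672) = 1/12712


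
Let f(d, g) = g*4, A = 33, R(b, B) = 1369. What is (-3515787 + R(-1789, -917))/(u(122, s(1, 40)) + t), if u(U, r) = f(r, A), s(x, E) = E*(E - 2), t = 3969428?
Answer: -1757209/1984780 ≈ -0.88534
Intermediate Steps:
s(x, E) = E*(-2 + E)
f(d, g) = 4*g
u(U, r) = 132 (u(U, r) = 4*33 = 132)
(-3515787 + R(-1789, -917))/(u(122, s(1, 40)) + t) = (-3515787 + 1369)/(132 + 3969428) = -3514418/3969560 = -3514418*1/3969560 = -1757209/1984780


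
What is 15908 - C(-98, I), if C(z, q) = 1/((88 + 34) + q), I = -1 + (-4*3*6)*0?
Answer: 1924867/121 ≈ 15908.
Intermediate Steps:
I = -1 (I = -1 - 12*6*0 = -1 - 72*0 = -1 + 0 = -1)
C(z, q) = 1/(122 + q)
15908 - C(-98, I) = 15908 - 1/(122 - 1) = 15908 - 1/121 = 1924867/121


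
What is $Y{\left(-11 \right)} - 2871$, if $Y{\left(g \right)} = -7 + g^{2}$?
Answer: $-2757$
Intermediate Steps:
$Y{\left(-11 \right)} - 2871 = \left(-7 + \left(-11\right)^{2}\right) - 2871 = \left(-7 + 121\right) - 2871 = 114 - 2871 = -2757$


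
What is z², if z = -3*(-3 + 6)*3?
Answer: 729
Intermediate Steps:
z = -27 (z = -3*3*3 = -9*3 = -27)
z² = (-27)² = 729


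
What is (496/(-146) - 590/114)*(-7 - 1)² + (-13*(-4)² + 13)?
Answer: -3094339/4161 ≈ -743.65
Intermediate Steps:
(496/(-146) - 590/114)*(-7 - 1)² + (-13*(-4)² + 13) = (496*(-1/146) - 590*1/114)*(-8)² + (-13*16 + 13) = (-248/73 - 295/57)*64 + (-208 + 13) = -35671/4161*64 - 195 = -2282944/4161 - 195 = -3094339/4161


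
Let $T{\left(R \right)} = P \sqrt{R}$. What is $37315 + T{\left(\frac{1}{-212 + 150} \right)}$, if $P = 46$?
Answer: $37315 + \frac{23 i \sqrt{62}}{31} \approx 37315.0 + 5.842 i$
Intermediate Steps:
$T{\left(R \right)} = 46 \sqrt{R}$
$37315 + T{\left(\frac{1}{-212 + 150} \right)} = 37315 + 46 \sqrt{\frac{1}{-212 + 150}} = 37315 + 46 \sqrt{\frac{1}{-62}} = 37315 + 46 \sqrt{- \frac{1}{62}} = 37315 + 46 \frac{i \sqrt{62}}{62} = 37315 + \frac{23 i \sqrt{62}}{31}$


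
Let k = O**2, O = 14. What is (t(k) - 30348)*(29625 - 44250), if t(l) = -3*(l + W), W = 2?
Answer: 452526750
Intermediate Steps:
k = 196 (k = 14**2 = 196)
t(l) = -6 - 3*l (t(l) = -3*(l + 2) = -3*(2 + l) = -6 - 3*l)
(t(k) - 30348)*(29625 - 44250) = ((-6 - 3*196) - 30348)*(29625 - 44250) = ((-6 - 588) - 30348)*(-14625) = (-594 - 30348)*(-14625) = -30942*(-14625) = 452526750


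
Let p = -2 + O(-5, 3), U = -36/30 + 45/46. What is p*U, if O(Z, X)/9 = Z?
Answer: 2397/230 ≈ 10.422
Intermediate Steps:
O(Z, X) = 9*Z
U = -51/230 (U = -36*1/30 + 45*(1/46) = -6/5 + 45/46 = -51/230 ≈ -0.22174)
p = -47 (p = -2 + 9*(-5) = -2 - 45 = -47)
p*U = -47*(-51/230) = 2397/230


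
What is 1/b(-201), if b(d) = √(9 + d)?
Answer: -I*√3/24 ≈ -0.072169*I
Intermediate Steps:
1/b(-201) = 1/(√(9 - 201)) = 1/(√(-192)) = 1/(8*I*√3) = -I*√3/24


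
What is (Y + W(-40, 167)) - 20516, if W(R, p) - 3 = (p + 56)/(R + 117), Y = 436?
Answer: -1545706/77 ≈ -20074.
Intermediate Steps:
W(R, p) = 3 + (56 + p)/(117 + R) (W(R, p) = 3 + (p + 56)/(R + 117) = 3 + (56 + p)/(117 + R))
(Y + W(-40, 167)) - 20516 = (436 + (407 + 167 + 3*(-40))/(117 - 40)) - 20516 = (436 + (407 + 167 - 120)/77) - 20516 = (436 + (1/77)*454) - 20516 = (436 + 454/77) - 20516 = 34026/77 - 20516 = -1545706/77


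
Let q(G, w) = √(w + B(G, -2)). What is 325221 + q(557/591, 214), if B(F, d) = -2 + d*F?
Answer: 325221 + √73389198/591 ≈ 3.2524e+5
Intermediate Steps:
B(F, d) = -2 + F*d
q(G, w) = √(-2 + w - 2*G) (q(G, w) = √(w + (-2 + G*(-2))) = √(w + (-2 - 2*G)) = √(-2 + w - 2*G))
325221 + q(557/591, 214) = 325221 + √(-2 + 214 - 1114/591) = 325221 + √(124178/591) = 325221 + √73389198/591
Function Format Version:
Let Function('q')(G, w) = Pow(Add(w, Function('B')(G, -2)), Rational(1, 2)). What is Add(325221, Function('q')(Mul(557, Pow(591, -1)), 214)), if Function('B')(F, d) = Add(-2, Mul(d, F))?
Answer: Add(325221, Mul(Rational(1, 591), Pow(73389198, Rational(1, 2)))) ≈ 3.2524e+5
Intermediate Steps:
Function('B')(F, d) = Add(-2, Mul(F, d))
Function('q')(G, w) = Pow(Add(-2, w, Mul(-2, G)), Rational(1, 2)) (Function('q')(G, w) = Pow(Add(w, Add(-2, Mul(G, -2))), Rational(1, 2)) = Pow(Add(w, Add(-2, Mul(-2, G))), Rational(1, 2)) = Pow(Add(-2, w, Mul(-2, G)), Rational(1, 2)))
Add(325221, Function('q')(Mul(557, Pow(591, -1)), 214)) = Add(325221, Pow(Add(-2, 214, Mul(-2, Mul(557, Pow(591, -1)))), Rational(1, 2))) = Add(325221, Pow(Add(-2, 214, Mul(-2, Mul(557, Rational(1, 591)))), Rational(1, 2))) = Add(325221, Pow(Add(-2, 214, Mul(-2, Rational(557, 591))), Rational(1, 2))) = Add(325221, Pow(Add(-2, 214, Rational(-1114, 591)), Rational(1, 2))) = Add(325221, Pow(Rational(124178, 591), Rational(1, 2))) = Add(325221, Mul(Rational(1, 591), Pow(73389198, Rational(1, 2))))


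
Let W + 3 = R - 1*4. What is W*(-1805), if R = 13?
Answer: -10830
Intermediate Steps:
W = 6 (W = -3 + (13 - 1*4) = -3 + (13 - 4) = -3 + 9 = 6)
W*(-1805) = 6*(-1805) = -10830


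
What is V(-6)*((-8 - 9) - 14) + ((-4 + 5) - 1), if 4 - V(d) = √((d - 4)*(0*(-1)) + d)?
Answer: -124 + 31*I*√6 ≈ -124.0 + 75.934*I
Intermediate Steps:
V(d) = 4 - √d (V(d) = 4 - √((d - 4)*(0*(-1)) + d) = 4 - √((-4 + d)*0 + d) = 4 - √(0 + d) = 4 - √d)
V(-6)*((-8 - 9) - 14) + ((-4 + 5) - 1) = (4 - √(-6))*((-8 - 9) - 14) + ((-4 + 5) - 1) = (4 - I*√6)*(-17 - 14) + (1 - 1) = (4 - I*√6)*(-31) + 0 = (-124 + 31*I*√6) + 0 = -124 + 31*I*√6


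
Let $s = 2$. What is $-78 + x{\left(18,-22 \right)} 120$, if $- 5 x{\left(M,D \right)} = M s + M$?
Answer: $-1374$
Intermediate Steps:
$x{\left(M,D \right)} = - \frac{3 M}{5}$ ($x{\left(M,D \right)} = - \frac{M 2 + M}{5} = - \frac{2 M + M}{5} = - \frac{3 M}{5}$)
$-78 + x{\left(18,-22 \right)} 120 = -78 + \left(- \frac{3}{5}\right) 18 \cdot 120 = -78 - 1296 = -1374$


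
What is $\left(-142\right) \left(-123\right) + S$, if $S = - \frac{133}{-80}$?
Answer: $\frac{1397413}{80} \approx 17468.0$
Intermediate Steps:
$S = \frac{133}{80}$ ($S = \left(-133\right) \left(- \frac{1}{80}\right) = \frac{133}{80} \approx 1.6625$)
$\left(-142\right) \left(-123\right) + S = \left(-142\right) \left(-123\right) + \frac{133}{80} = 17466 + \frac{133}{80} = \frac{1397413}{80}$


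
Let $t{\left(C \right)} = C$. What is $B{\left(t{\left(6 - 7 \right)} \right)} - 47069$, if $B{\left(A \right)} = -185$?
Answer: $-47254$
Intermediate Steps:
$B{\left(t{\left(6 - 7 \right)} \right)} - 47069 = -185 - 47069 = -47254$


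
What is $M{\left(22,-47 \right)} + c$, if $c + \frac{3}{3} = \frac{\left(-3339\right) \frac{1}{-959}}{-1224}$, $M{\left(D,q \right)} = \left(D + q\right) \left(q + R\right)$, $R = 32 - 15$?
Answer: $\frac{13955315}{18632} \approx 749.0$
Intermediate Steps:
$R = 17$
$M{\left(D,q \right)} = \left(17 + q\right) \left(D + q\right)$ ($M{\left(D,q \right)} = \left(D + q\right) \left(q + 17\right) = \left(D + q\right) \left(17 + q\right) = \left(17 + q\right) \left(D + q\right)$)
$c = - \frac{18685}{18632}$ ($c = -1 + \frac{\left(-3339\right) \frac{1}{-959}}{-1224} = -1 + \left(-3339\right) \left(- \frac{1}{959}\right) \left(- \frac{1}{1224}\right) = -1 + \frac{477}{137} \left(- \frac{1}{1224}\right) = -1 - \frac{53}{18632} = - \frac{18685}{18632} \approx -1.0028$)
$M{\left(22,-47 \right)} + c = \left(\left(-47\right)^{2} + 17 \cdot 22 + 17 \left(-47\right) + 22 \left(-47\right)\right) - \frac{18685}{18632} = \left(2209 + 374 - 799 - 1034\right) - \frac{18685}{18632} = 750 - \frac{18685}{18632} = \frac{13955315}{18632}$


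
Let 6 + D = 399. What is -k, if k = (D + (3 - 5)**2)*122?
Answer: -48434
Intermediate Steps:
D = 393 (D = -6 + 399 = 393)
k = 48434 (k = (393 + (3 - 5)**2)*122 = (393 + (-2)**2)*122 = (393 + 4)*122 = 397*122 = 48434)
-k = -1*48434 = -48434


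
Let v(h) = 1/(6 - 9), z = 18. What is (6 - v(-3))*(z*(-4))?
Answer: -456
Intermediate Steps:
v(h) = -1/3 (v(h) = 1/(-3) = -1/3)
(6 - v(-3))*(z*(-4)) = (6 - 1*(-1/3))*(18*(-4)) = (6 + 1/3)*(-72) = (19/3)*(-72) = -456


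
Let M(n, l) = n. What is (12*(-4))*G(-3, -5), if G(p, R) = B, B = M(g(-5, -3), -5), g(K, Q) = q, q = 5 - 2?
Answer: -144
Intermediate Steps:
q = 3
g(K, Q) = 3
B = 3
G(p, R) = 3
(12*(-4))*G(-3, -5) = (12*(-4))*3 = -48*3 = -144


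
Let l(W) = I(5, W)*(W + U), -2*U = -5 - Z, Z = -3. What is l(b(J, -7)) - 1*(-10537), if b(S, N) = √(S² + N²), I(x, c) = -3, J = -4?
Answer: 10534 - 3*√65 ≈ 10510.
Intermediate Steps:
U = 1 (U = -(-5 - 1*(-3))/2 = -(-5 + 3)/2 = -½*(-2) = 1)
b(S, N) = √(N² + S²)
l(W) = -3 - 3*W (l(W) = -3*(W + 1) = -3*(1 + W) = -3 - 3*W)
l(b(J, -7)) - 1*(-10537) = (-3 - 3*√((-7)² + (-4)²)) - 1*(-10537) = (-3 - 3*√(49 + 16)) + 10537 = (-3 - 3*√65) + 10537 = 10534 - 3*√65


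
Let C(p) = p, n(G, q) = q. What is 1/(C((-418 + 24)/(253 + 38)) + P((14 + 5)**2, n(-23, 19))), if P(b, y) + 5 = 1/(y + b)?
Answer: -110580/702329 ≈ -0.15745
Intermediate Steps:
P(b, y) = -5 + 1/(b + y) (P(b, y) = -5 + 1/(y + b) = -5 + 1/(b + y))
1/(C((-418 + 24)/(253 + 38)) + P((14 + 5)**2, n(-23, 19))) = 1/((-418 + 24)/(253 + 38) + (1 - 5*(14 + 5)**2 - 5*19)/((14 + 5)**2 + 19)) = 1/(-394/291 + (1 - 5*19**2 - 95)/(19**2 + 19)) = 1/(-394*1/291 + (1 - 5*361 - 95)/(361 + 19)) = 1/(-394/291 + (1 - 1805 - 95)/380) = 1/(-394/291 + (1/380)*(-1899)) = 1/(-394/291 - 1899/380) = 1/(-702329/110580) = -110580/702329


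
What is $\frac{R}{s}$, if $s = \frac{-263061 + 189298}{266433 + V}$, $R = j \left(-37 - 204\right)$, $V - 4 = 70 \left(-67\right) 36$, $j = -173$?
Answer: $- \frac{239359513}{4339} \approx -55165.0$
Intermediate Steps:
$V = -168836$ ($V = 4 + 70 \left(-67\right) 36 = 4 - 168840 = -168836$)
$R = 41693$ ($R = - 173 \left(-37 - 204\right) = \left(-173\right) \left(-241\right) = 41693$)
$s = - \frac{4339}{5741}$ ($s = \frac{-263061 + 189298}{266433 - 168836} = - \frac{73763}{97597} = \left(-73763\right) \frac{1}{97597} = - \frac{4339}{5741} \approx -0.75579$)
$\frac{R}{s} = \frac{41693}{- \frac{4339}{5741}} = 41693 \left(- \frac{5741}{4339}\right) = - \frac{239359513}{4339}$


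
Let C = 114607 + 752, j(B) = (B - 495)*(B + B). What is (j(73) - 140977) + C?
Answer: -87230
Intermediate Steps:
j(B) = 2*B*(-495 + B) (j(B) = (-495 + B)*(2*B) = 2*B*(-495 + B))
C = 115359
(j(73) - 140977) + C = (2*73*(-495 + 73) - 140977) + 115359 = (2*73*(-422) - 140977) + 115359 = (-61612 - 140977) + 115359 = -202589 + 115359 = -87230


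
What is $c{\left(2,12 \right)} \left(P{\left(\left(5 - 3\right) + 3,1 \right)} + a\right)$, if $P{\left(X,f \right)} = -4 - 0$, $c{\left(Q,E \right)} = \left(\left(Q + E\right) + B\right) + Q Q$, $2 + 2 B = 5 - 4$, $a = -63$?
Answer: $- \frac{2345}{2} \approx -1172.5$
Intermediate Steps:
$B = - \frac{1}{2}$ ($B = -1 + \frac{5 - 4}{2} = -1 + \frac{1}{2} \cdot 1 = -1 + \frac{1}{2} = - \frac{1}{2} \approx -0.5$)
$c{\left(Q,E \right)} = - \frac{1}{2} + E + Q + Q^{2}$ ($c{\left(Q,E \right)} = \left(\left(Q + E\right) - \frac{1}{2}\right) + Q Q = \left(\left(E + Q\right) - \frac{1}{2}\right) + Q^{2} = \left(- \frac{1}{2} + E + Q\right) + Q^{2} = - \frac{1}{2} + E + Q + Q^{2}$)
$P{\left(X,f \right)} = -4$ ($P{\left(X,f \right)} = -4 + 0 = -4$)
$c{\left(2,12 \right)} \left(P{\left(\left(5 - 3\right) + 3,1 \right)} + a\right) = \left(- \frac{1}{2} + 12 + 2 + 2^{2}\right) \left(-4 - 63\right) = \left(- \frac{1}{2} + 12 + 2 + 4\right) \left(-67\right) = \frac{35}{2} \left(-67\right) = - \frac{2345}{2}$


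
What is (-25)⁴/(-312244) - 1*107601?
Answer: -33598157269/312244 ≈ -1.0760e+5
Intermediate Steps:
(-25)⁴/(-312244) - 1*107601 = 390625*(-1/312244) - 107601 = -390625/312244 - 107601 = -33598157269/312244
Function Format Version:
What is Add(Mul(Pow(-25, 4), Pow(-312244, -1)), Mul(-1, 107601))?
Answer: Rational(-33598157269, 312244) ≈ -1.0760e+5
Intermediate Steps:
Add(Mul(Pow(-25, 4), Pow(-312244, -1)), Mul(-1, 107601)) = Add(Mul(390625, Rational(-1, 312244)), -107601) = Add(Rational(-390625, 312244), -107601) = Rational(-33598157269, 312244)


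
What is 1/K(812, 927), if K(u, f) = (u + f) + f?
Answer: 1/2666 ≈ 0.00037509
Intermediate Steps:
K(u, f) = u + 2*f (K(u, f) = (f + u) + f = u + 2*f)
1/K(812, 927) = 1/(812 + 2*927) = 1/(812 + 1854) = 1/2666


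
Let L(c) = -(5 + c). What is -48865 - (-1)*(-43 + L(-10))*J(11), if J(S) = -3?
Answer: -48751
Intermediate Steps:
L(c) = -5 - c
-48865 - (-1)*(-43 + L(-10))*J(11) = -48865 - (-1)*(-43 + (-5 - 1*(-10)))*(-3) = -48865 - (-1)*(-43 + (-5 + 10))*(-3) = -48865 - (-1)*(-43 + 5)*(-3) = -48865 - (-1)*(-38*(-3)) = -48865 - (-1)*114 = -48865 - 1*(-114) = -48865 + 114 = -48751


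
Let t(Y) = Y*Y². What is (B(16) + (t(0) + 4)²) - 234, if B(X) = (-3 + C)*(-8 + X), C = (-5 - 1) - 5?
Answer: -330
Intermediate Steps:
C = -11 (C = -6 - 5 = -11)
B(X) = 112 - 14*X (B(X) = (-3 - 11)*(-8 + X) = -14*(-8 + X) = 112 - 14*X)
t(Y) = Y³
(B(16) + (t(0) + 4)²) - 234 = ((112 - 14*16) + (0³ + 4)²) - 234 = ((112 - 224) + (0 + 4)²) - 234 = (-112 + 4²) - 234 = (-112 + 16) - 234 = -96 - 234 = -330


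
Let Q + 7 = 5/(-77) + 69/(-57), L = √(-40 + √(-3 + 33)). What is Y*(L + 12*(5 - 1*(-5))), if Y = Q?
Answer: -1452840/1463 - 12107*I*√(40 - √30)/1463 ≈ -993.06 - 48.623*I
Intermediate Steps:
L = √(-40 + √30) ≈ 5.8756*I
Q = -12107/1463 (Q = -7 + (5/(-77) + 69/(-57)) = -7 + (5*(-1/77) + 69*(-1/57)) = -7 + (-5/77 - 23/19) = -7 - 1866/1463 = -12107/1463 ≈ -8.2755)
Y = -12107/1463 ≈ -8.2755
Y*(L + 12*(5 - 1*(-5))) = -12107*(√(-40 + √30) + 12*(5 - 1*(-5)))/1463 = -12107*(√(-40 + √30) + 12*(5 + 5))/1463 = -12107*(√(-40 + √30) + 12*10)/1463 = -12107*(√(-40 + √30) + 120)/1463 = -12107*(120 + √(-40 + √30))/1463 = -1452840/1463 - 12107*√(-40 + √30)/1463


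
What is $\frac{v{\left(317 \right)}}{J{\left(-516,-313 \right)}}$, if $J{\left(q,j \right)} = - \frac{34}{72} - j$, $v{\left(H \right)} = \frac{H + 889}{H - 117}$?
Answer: $\frac{5427}{281275} \approx 0.019294$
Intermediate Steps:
$v{\left(H \right)} = \frac{889 + H}{-117 + H}$
$J{\left(q,j \right)} = - \frac{17}{36} - j$ ($J{\left(q,j \right)} = \left(-34\right) \frac{1}{72} - j = - \frac{17}{36} - j$)
$\frac{v{\left(317 \right)}}{J{\left(-516,-313 \right)}} = \frac{\frac{1}{-117 + 317} \left(889 + 317\right)}{- \frac{17}{36} - -313} = \frac{\frac{1}{200} \cdot 1206}{- \frac{17}{36} + 313} = \frac{\frac{1}{200} \cdot 1206}{\frac{11251}{36}} = \frac{603}{100} \cdot \frac{36}{11251} = \frac{5427}{281275}$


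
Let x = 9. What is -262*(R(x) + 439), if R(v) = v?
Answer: -117376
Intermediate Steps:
-262*(R(x) + 439) = -262*(9 + 439) = -262*448 = -117376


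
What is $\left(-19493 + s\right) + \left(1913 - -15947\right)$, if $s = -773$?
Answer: $-2406$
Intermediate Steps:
$\left(-19493 + s\right) + \left(1913 - -15947\right) = \left(-19493 - 773\right) + \left(1913 - -15947\right) = -20266 + \left(1913 + 15947\right) = -20266 + 17860 = -2406$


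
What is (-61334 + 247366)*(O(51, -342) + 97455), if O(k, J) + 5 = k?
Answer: 18138306032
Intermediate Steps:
O(k, J) = -5 + k
(-61334 + 247366)*(O(51, -342) + 97455) = (-61334 + 247366)*((-5 + 51) + 97455) = 186032*(46 + 97455) = 186032*97501 = 18138306032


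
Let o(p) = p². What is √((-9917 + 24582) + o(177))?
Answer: √45994 ≈ 214.46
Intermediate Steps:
√((-9917 + 24582) + o(177)) = √((-9917 + 24582) + 177²) = √(14665 + 31329) = √45994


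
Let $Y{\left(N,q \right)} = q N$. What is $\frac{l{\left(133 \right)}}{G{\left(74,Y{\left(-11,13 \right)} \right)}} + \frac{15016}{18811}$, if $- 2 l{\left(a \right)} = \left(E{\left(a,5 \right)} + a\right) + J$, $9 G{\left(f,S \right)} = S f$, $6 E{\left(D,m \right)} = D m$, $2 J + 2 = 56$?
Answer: $\frac{55946221}{61248616} \approx 0.91343$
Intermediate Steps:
$J = 27$ ($J = -1 + \frac{1}{2} \cdot 56 = -1 + 28 = 27$)
$E{\left(D,m \right)} = \frac{D m}{6}$
$Y{\left(N,q \right)} = N q$
$G{\left(f,S \right)} = \frac{S f}{9}$
$l{\left(a \right)} = - \frac{27}{2} - \frac{11 a}{12}$ ($l{\left(a \right)} = - \frac{\left(\frac{1}{6} a 5 + a\right) + 27}{2} = - \frac{\left(\frac{5 a}{6} + a\right) + 27}{2} = - \frac{\frac{11 a}{6} + 27}{2} = - \frac{27 + \frac{11 a}{6}}{2} = - \frac{27}{2} - \frac{11 a}{12}$)
$\frac{l{\left(133 \right)}}{G{\left(74,Y{\left(-11,13 \right)} \right)}} + \frac{15016}{18811} = \frac{- \frac{27}{2} - \frac{1463}{12}}{\frac{1}{9} \left(\left(-11\right) 13\right) 74} + \frac{15016}{18811} = \frac{- \frac{27}{2} - \frac{1463}{12}}{\frac{1}{9} \left(-143\right) 74} + 15016 \cdot \frac{1}{18811} = - \frac{1625}{12 \left(- \frac{10582}{9}\right)} + \frac{15016}{18811} = \left(- \frac{1625}{12}\right) \left(- \frac{9}{10582}\right) + \frac{15016}{18811} = \frac{375}{3256} + \frac{15016}{18811} = \frac{55946221}{61248616}$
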